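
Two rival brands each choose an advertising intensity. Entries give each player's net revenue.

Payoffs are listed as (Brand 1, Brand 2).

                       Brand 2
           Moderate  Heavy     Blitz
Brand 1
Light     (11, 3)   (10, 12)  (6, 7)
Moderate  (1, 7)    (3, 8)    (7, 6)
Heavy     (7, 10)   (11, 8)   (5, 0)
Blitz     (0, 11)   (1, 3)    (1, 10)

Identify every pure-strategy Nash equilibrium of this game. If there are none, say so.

There is no pure-strategy Nash equilibrium.

(Light, Moderate): Brand 2 can switch to Heavy (3 → 12). Not NE.
(Light, Heavy): Brand 1 can switch to Heavy (10 → 11). Not NE.
(Light, Blitz): Brand 1 can switch to Moderate (6 → 7). Not NE.
(Moderate, Moderate): Brand 1 can switch to Light (1 → 11). Not NE.
(Moderate, Heavy): Brand 1 can switch to Light (3 → 10). Not NE.
(Moderate, Blitz): Brand 2 can switch to Moderate (6 → 7). Not NE.
(Heavy, Moderate): Brand 1 can switch to Light (7 → 11). Not NE.
(Heavy, Heavy): Brand 2 can switch to Moderate (8 → 10). Not NE.
(Heavy, Blitz): Brand 1 can switch to Light (5 → 6). Not NE.
(Blitz, Moderate): Brand 1 can switch to Light (0 → 11). Not NE.
(Blitz, Heavy): Brand 1 can switch to Light (1 → 10). Not NE.
(Blitz, Blitz): Brand 1 can switch to Light (1 → 6). Not NE.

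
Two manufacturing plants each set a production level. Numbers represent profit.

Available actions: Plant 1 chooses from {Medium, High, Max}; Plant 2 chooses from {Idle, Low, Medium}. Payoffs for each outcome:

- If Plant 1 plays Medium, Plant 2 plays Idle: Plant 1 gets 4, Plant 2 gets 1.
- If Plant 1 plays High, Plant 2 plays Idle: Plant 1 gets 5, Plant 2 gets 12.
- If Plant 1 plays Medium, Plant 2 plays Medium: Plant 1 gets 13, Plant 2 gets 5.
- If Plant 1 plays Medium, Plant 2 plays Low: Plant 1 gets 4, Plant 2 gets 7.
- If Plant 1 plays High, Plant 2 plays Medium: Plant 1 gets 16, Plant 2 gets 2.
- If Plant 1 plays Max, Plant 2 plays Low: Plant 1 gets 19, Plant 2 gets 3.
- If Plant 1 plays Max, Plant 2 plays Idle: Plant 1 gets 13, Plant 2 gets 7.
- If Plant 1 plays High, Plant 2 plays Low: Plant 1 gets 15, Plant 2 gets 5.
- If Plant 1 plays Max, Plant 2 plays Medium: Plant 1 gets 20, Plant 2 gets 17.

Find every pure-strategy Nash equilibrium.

(Medium, Idle): Plant 1 can switch to High (4 → 5). Not NE.
(Medium, Low): Plant 1 can switch to High (4 → 15). Not NE.
(Medium, Medium): Plant 1 can switch to High (13 → 16). Not NE.
(High, Idle): Plant 1 can switch to Max (5 → 13). Not NE.
(High, Low): Plant 1 can switch to Max (15 → 19). Not NE.
(High, Medium): Plant 1 can switch to Max (16 → 20). Not NE.
(Max, Idle): Plant 2 can switch to Medium (7 → 17). Not NE.
(Max, Low): Plant 2 can switch to Idle (3 → 7). Not NE.
(Max, Medium): Plant 1 gets 20, best alternative 16; Plant 2 gets 17, best alternative 7. No profitable deviation — NE.

Pure NE: (Max, Medium)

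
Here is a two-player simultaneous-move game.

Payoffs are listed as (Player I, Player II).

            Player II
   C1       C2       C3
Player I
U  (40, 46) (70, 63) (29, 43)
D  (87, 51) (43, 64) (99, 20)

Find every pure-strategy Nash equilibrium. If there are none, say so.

(U, C1): Player I can switch to D (40 → 87). Not NE.
(U, C2): Player I gets 70, best alternative 43; Player II gets 63, best alternative 46. No profitable deviation — NE.
(U, C3): Player I can switch to D (29 → 99). Not NE.
(D, C1): Player II can switch to C2 (51 → 64). Not NE.
(D, C2): Player I can switch to U (43 → 70). Not NE.
(D, C3): Player II can switch to C1 (20 → 51). Not NE.

(U, C2)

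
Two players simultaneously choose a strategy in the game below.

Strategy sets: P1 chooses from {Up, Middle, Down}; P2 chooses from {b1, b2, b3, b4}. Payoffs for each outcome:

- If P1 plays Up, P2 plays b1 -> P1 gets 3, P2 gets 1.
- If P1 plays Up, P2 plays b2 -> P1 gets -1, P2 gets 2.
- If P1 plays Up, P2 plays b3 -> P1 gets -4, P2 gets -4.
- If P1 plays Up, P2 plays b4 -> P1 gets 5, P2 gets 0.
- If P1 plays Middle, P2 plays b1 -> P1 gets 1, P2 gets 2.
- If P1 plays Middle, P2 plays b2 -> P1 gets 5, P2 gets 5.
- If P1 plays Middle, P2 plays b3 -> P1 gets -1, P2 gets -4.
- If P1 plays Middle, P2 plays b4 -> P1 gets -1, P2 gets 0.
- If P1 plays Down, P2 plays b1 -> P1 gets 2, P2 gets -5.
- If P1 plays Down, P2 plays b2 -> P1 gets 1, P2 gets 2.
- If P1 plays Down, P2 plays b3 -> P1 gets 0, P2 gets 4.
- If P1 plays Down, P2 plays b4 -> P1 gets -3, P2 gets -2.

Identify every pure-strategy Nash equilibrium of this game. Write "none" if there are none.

Pure-strategy Nash equilibria: (Middle, b2); (Down, b3)

(Up, b1): P2 can switch to b2 (1 → 2). Not NE.
(Up, b2): P1 can switch to Middle (-1 → 5). Not NE.
(Up, b3): P1 can switch to Middle (-4 → -1). Not NE.
(Up, b4): P2 can switch to b1 (0 → 1). Not NE.
(Middle, b1): P1 can switch to Up (1 → 3). Not NE.
(Middle, b2): P1 gets 5, best alternative 1; P2 gets 5, best alternative 2. No profitable deviation — NE.
(Middle, b3): P1 can switch to Down (-1 → 0). Not NE.
(Down, b3): P1 gets 0, best alternative -1; P2 gets 4, best alternative 2. No profitable deviation — NE.
(The remaining 4 profiles each have a profitable deviation by the same check.)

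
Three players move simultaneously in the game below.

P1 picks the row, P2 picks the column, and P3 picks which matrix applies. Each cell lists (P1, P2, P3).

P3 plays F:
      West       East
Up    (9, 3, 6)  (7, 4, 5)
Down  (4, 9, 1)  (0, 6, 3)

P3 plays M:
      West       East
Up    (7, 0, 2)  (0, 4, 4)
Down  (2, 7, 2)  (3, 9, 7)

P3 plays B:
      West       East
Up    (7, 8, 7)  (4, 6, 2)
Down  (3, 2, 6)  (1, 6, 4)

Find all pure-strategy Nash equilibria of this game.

(Up, West, B), (Up, East, F), (Down, East, M)

Mark each player's best response to every combination of opponents' strategies; a profile where every player is best-responding is a pure Nash equilibrium.
P1 against (West, F): payoffs 9, 4 → best response Up.
P1 against (West, M): payoffs 7, 2 → best response Up.
P1 against (West, B): payoffs 7, 3 → best response Up.
P1 against (East, F): payoffs 7, 0 → best response Up.
P1 against (East, M): payoffs 0, 3 → best response Down.
P1 against (East, B): payoffs 4, 1 → best response Up.
P2 against (Up, F): payoffs 3, 4 → best response East.
P2 against (Up, M): payoffs 0, 4 → best response East.
P2 against (Up, B): payoffs 8, 6 → best response West.
P2 against (Down, F): payoffs 9, 6 → best response West.
P2 against (Down, M): payoffs 7, 9 → best response East.
P2 against (Down, B): payoffs 2, 6 → best response East.
P3 against (Up, West): payoffs 6, 2, 7 → best response B.
P3 against (Up, East): payoffs 5, 4, 2 → best response F.
P3 against (Down, West): payoffs 1, 2, 6 → best response B.
P3 against (Down, East): payoffs 3, 7, 4 → best response M.
Mutual best responses: (Up, West, B); (Up, East, F); (Down, East, M).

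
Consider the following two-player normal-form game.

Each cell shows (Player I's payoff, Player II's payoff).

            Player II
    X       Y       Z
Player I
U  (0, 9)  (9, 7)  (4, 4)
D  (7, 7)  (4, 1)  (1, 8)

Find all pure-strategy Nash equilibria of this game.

Check each profile: it is a Nash equilibrium iff no player can strictly gain by switching unilaterally.
(U, X): Player I can switch to D (0 → 7). Not NE.
(U, Y): Player II can switch to X (7 → 9). Not NE.
(U, Z): Player II can switch to X (4 → 9). Not NE.
(D, X): Player II can switch to Z (7 → 8). Not NE.
(D, Y): Player I can switch to U (4 → 9). Not NE.
(D, Z): Player I can switch to U (1 → 4). Not NE.

none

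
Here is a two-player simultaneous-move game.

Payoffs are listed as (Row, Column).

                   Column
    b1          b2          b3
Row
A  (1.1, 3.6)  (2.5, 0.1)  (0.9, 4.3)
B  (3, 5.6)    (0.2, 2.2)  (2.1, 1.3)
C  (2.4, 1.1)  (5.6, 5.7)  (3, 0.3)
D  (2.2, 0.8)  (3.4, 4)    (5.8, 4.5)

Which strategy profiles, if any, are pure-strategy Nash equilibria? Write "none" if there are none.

(B, b1); (C, b2); (D, b3)

Row against b1: payoffs 1.1, 3, 2.4, 2.2 → best response B.
Row against b2: payoffs 2.5, 0.2, 5.6, 3.4 → best response C.
Row against b3: payoffs 0.9, 2.1, 3, 5.8 → best response D.
Column against A: payoffs 3.6, 0.1, 4.3 → best response b3.
Column against B: payoffs 5.6, 2.2, 1.3 → best response b1.
Column against C: payoffs 1.1, 5.7, 0.3 → best response b2.
Column against D: payoffs 0.8, 4, 4.5 → best response b3.
Mutual best responses: (B, b1); (C, b2); (D, b3).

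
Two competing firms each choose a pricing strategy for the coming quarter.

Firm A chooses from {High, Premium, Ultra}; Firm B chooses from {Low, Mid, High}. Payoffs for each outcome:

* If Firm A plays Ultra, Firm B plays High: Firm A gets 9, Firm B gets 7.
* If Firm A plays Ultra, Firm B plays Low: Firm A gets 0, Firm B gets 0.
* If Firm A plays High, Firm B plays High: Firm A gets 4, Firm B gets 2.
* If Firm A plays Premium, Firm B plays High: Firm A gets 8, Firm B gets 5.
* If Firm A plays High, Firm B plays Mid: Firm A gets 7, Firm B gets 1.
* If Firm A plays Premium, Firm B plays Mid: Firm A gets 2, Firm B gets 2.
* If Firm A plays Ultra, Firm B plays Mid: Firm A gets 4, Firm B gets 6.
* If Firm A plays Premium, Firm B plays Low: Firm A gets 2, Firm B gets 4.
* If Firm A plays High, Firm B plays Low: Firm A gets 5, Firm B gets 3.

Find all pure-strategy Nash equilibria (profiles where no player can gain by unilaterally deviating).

Pure-strategy Nash equilibria: (High, Low), (Ultra, High)

Firm A against Low: payoffs 5, 2, 0 → best response High.
Firm A against Mid: payoffs 7, 2, 4 → best response High.
Firm A against High: payoffs 4, 8, 9 → best response Ultra.
Firm B against High: payoffs 3, 1, 2 → best response Low.
Firm B against Premium: payoffs 4, 2, 5 → best response High.
Firm B against Ultra: payoffs 0, 6, 7 → best response High.
Mutual best responses: (High, Low); (Ultra, High).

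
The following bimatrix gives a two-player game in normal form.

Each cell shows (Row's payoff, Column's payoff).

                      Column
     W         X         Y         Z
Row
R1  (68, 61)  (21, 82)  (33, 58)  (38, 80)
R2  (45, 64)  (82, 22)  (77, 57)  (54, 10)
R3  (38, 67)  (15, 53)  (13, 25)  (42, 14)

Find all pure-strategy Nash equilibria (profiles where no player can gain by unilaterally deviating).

There is no pure-strategy Nash equilibrium.

Row against W: payoffs 68, 45, 38 → best response R1.
Row against X: payoffs 21, 82, 15 → best response R2.
Row against Y: payoffs 33, 77, 13 → best response R2.
Row against Z: payoffs 38, 54, 42 → best response R2.
Column against R1: payoffs 61, 82, 58, 80 → best response X.
Column against R2: payoffs 64, 22, 57, 10 → best response W.
Column against R3: payoffs 67, 53, 25, 14 → best response W.
No profile is a mutual best response for all players.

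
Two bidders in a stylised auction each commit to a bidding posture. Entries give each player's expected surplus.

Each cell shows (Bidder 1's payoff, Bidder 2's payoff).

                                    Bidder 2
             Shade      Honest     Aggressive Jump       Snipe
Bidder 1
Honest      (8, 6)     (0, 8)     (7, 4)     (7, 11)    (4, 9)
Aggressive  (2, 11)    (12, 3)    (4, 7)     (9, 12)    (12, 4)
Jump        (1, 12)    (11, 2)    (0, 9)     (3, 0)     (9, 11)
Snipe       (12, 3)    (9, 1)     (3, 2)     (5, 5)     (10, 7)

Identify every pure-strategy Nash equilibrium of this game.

The unique pure-strategy Nash equilibrium is (Aggressive, Jump).

For each strategy profile, look for a profitable unilateral deviation.
(Honest, Shade): Bidder 1 can switch to Snipe (8 → 12). Not NE.
(Honest, Honest): Bidder 1 can switch to Aggressive (0 → 12). Not NE.
(Honest, Aggressive): Bidder 2 can switch to Shade (4 → 6). Not NE.
(Honest, Jump): Bidder 1 can switch to Aggressive (7 → 9). Not NE.
(Honest, Snipe): Bidder 1 can switch to Aggressive (4 → 12). Not NE.
(Aggressive, Shade): Bidder 1 can switch to Honest (2 → 8). Not NE.
(Aggressive, Jump): Bidder 1 gets 9, best alternative 7; Bidder 2 gets 12, best alternative 11. No profitable deviation — NE.
(The remaining 13 profiles each have a profitable deviation by the same check.)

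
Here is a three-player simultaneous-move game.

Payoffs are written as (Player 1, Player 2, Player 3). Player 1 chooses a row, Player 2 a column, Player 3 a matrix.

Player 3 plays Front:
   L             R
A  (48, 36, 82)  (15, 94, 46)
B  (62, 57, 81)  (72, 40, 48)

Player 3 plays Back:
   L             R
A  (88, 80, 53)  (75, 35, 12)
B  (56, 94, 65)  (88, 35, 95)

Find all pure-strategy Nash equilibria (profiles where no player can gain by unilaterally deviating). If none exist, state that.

Mark each player's best response to every combination of opponents' strategies; a profile where every player is best-responding is a pure Nash equilibrium.
Player 1 against (L, Front): payoffs 48, 62 → best response B.
Player 1 against (L, Back): payoffs 88, 56 → best response A.
Player 1 against (R, Front): payoffs 15, 72 → best response B.
Player 1 against (R, Back): payoffs 75, 88 → best response B.
Player 2 against (A, Front): payoffs 36, 94 → best response R.
Player 2 against (A, Back): payoffs 80, 35 → best response L.
Player 2 against (B, Front): payoffs 57, 40 → best response L.
Player 2 against (B, Back): payoffs 94, 35 → best response L.
Player 3 against (A, L): payoffs 82, 53 → best response Front.
Player 3 against (A, R): payoffs 46, 12 → best response Front.
Player 3 against (B, L): payoffs 81, 65 → best response Front.
Player 3 against (B, R): payoffs 48, 95 → best response Back.
Mutual best responses: (B, L, Front).

Pure NE: (B, L, Front)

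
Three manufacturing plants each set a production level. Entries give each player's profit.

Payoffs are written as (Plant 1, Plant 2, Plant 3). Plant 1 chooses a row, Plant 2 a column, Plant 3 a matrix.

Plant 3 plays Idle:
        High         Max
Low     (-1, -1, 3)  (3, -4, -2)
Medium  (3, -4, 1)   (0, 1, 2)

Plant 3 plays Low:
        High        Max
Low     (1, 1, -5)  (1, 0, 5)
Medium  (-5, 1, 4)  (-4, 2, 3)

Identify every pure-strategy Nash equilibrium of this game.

Plant 1 against (High, Idle): payoffs -1, 3 → best response Medium.
Plant 1 against (High, Low): payoffs 1, -5 → best response Low.
Plant 1 against (Max, Idle): payoffs 3, 0 → best response Low.
Plant 1 against (Max, Low): payoffs 1, -4 → best response Low.
Plant 2 against (Low, Idle): payoffs -1, -4 → best response High.
Plant 2 against (Low, Low): payoffs 1, 0 → best response High.
Plant 2 against (Medium, Idle): payoffs -4, 1 → best response Max.
Plant 2 against (Medium, Low): payoffs 1, 2 → best response Max.
Plant 3 against (Low, High): payoffs 3, -5 → best response Idle.
Plant 3 against (Low, Max): payoffs -2, 5 → best response Low.
Plant 3 against (Medium, High): payoffs 1, 4 → best response Low.
Plant 3 against (Medium, Max): payoffs 2, 3 → best response Low.
No profile is a mutual best response for all players.

No pure-strategy Nash equilibrium.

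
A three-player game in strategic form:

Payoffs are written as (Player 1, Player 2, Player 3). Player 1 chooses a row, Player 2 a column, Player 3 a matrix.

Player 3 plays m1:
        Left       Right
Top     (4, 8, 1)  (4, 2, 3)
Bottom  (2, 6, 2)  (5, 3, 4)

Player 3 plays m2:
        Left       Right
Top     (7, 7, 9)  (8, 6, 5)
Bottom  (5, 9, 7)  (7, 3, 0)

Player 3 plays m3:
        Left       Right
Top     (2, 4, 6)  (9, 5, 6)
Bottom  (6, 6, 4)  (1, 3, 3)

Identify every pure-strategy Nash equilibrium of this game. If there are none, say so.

(Top, Left, m2), (Top, Right, m3)

(Top, Left, m1): Player 3 can switch to m2 (1 → 9). Not NE.
(Top, Left, m2): Player 1 gets 7, best alternative 5; Player 2 gets 7, best alternative 6; Player 3 gets 9, best alternative 6. No profitable deviation — NE.
(Top, Left, m3): Player 1 can switch to Bottom (2 → 6). Not NE.
(Top, Right, m1): Player 1 can switch to Bottom (4 → 5). Not NE.
(Top, Right, m2): Player 2 can switch to Left (6 → 7). Not NE.
(Top, Right, m3): Player 1 gets 9, best alternative 1; Player 2 gets 5, best alternative 4; Player 3 gets 6, best alternative 5. No profitable deviation — NE.
(Bottom, Left, m1): Player 1 can switch to Top (2 → 4). Not NE.
(Bottom, Left, m2): Player 1 can switch to Top (5 → 7). Not NE.
(Bottom, Left, m3): Player 3 can switch to m2 (4 → 7). Not NE.
(Bottom, Right, m1): Player 2 can switch to Left (3 → 6). Not NE.
(Bottom, Right, m2): Player 1 can switch to Top (7 → 8). Not NE.
(Bottom, Right, m3): Player 1 can switch to Top (1 → 9). Not NE.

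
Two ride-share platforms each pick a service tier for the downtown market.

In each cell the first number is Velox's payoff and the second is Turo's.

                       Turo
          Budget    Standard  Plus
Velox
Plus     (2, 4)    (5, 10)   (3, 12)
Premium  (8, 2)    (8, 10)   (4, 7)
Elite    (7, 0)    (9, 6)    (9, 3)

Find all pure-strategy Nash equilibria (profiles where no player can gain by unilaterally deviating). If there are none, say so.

(Plus, Budget): Velox can switch to Premium (2 → 8). Not NE.
(Plus, Standard): Velox can switch to Premium (5 → 8). Not NE.
(Plus, Plus): Velox can switch to Premium (3 → 4). Not NE.
(Premium, Budget): Turo can switch to Standard (2 → 10). Not NE.
(Premium, Standard): Velox can switch to Elite (8 → 9). Not NE.
(Premium, Plus): Velox can switch to Elite (4 → 9). Not NE.
(Elite, Budget): Velox can switch to Premium (7 → 8). Not NE.
(Elite, Standard): Velox gets 9, best alternative 8; Turo gets 6, best alternative 3. No profitable deviation — NE.
(Elite, Plus): Turo can switch to Standard (3 → 6). Not NE.

(Elite, Standard)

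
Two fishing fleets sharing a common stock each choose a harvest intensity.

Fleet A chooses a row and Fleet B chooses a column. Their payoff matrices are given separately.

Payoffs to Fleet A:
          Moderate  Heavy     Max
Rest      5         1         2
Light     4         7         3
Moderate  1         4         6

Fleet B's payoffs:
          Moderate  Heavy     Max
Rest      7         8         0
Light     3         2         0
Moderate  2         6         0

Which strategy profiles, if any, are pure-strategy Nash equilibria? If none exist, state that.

Check each profile: it is a Nash equilibrium iff no player can strictly gain by switching unilaterally.
(Rest, Moderate): Fleet B can switch to Heavy (7 → 8). Not NE.
(Rest, Heavy): Fleet A can switch to Light (1 → 7). Not NE.
(Rest, Max): Fleet A can switch to Light (2 → 3). Not NE.
(Light, Moderate): Fleet A can switch to Rest (4 → 5). Not NE.
(Light, Heavy): Fleet B can switch to Moderate (2 → 3). Not NE.
(Light, Max): Fleet A can switch to Moderate (3 → 6). Not NE.
(Moderate, Moderate): Fleet A can switch to Rest (1 → 5). Not NE.
(Moderate, Heavy): Fleet A can switch to Light (4 → 7). Not NE.
(The remaining 1 profile has a profitable deviation by the same check.)

none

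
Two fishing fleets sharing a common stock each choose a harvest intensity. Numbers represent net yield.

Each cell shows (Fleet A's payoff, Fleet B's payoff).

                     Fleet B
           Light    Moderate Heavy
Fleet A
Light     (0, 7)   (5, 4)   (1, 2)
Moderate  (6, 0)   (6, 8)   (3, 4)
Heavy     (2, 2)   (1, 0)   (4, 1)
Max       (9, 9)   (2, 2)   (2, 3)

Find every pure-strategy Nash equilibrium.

Fleet A against Light: payoffs 0, 6, 2, 9 → best response Max.
Fleet A against Moderate: payoffs 5, 6, 1, 2 → best response Moderate.
Fleet A against Heavy: payoffs 1, 3, 4, 2 → best response Heavy.
Fleet B against Light: payoffs 7, 4, 2 → best response Light.
Fleet B against Moderate: payoffs 0, 8, 4 → best response Moderate.
Fleet B against Heavy: payoffs 2, 0, 1 → best response Light.
Fleet B against Max: payoffs 9, 2, 3 → best response Light.
Mutual best responses: (Moderate, Moderate); (Max, Light).

The pure Nash equilibria are (Moderate, Moderate), (Max, Light).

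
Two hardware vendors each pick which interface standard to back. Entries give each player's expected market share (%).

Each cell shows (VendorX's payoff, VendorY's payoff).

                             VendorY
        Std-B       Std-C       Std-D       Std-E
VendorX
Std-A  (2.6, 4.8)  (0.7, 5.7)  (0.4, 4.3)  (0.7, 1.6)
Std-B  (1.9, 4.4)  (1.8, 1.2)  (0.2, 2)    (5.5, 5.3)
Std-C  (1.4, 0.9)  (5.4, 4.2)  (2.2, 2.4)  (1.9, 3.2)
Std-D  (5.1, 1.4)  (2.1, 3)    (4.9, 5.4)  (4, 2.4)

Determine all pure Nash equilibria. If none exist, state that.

Mark each player's best response to every combination of opponents' strategies; a profile where every player is best-responding is a pure Nash equilibrium.
VendorX against Std-B: payoffs 2.6, 1.9, 1.4, 5.1 → best response Std-D.
VendorX against Std-C: payoffs 0.7, 1.8, 5.4, 2.1 → best response Std-C.
VendorX against Std-D: payoffs 0.4, 0.2, 2.2, 4.9 → best response Std-D.
VendorX against Std-E: payoffs 0.7, 5.5, 1.9, 4 → best response Std-B.
VendorY against Std-A: payoffs 4.8, 5.7, 4.3, 1.6 → best response Std-C.
VendorY against Std-B: payoffs 4.4, 1.2, 2, 5.3 → best response Std-E.
VendorY against Std-C: payoffs 0.9, 4.2, 2.4, 3.2 → best response Std-C.
VendorY against Std-D: payoffs 1.4, 3, 5.4, 2.4 → best response Std-D.
Mutual best responses: (Std-B, Std-E); (Std-C, Std-C); (Std-D, Std-D).

(Std-B, Std-E); (Std-C, Std-C); (Std-D, Std-D)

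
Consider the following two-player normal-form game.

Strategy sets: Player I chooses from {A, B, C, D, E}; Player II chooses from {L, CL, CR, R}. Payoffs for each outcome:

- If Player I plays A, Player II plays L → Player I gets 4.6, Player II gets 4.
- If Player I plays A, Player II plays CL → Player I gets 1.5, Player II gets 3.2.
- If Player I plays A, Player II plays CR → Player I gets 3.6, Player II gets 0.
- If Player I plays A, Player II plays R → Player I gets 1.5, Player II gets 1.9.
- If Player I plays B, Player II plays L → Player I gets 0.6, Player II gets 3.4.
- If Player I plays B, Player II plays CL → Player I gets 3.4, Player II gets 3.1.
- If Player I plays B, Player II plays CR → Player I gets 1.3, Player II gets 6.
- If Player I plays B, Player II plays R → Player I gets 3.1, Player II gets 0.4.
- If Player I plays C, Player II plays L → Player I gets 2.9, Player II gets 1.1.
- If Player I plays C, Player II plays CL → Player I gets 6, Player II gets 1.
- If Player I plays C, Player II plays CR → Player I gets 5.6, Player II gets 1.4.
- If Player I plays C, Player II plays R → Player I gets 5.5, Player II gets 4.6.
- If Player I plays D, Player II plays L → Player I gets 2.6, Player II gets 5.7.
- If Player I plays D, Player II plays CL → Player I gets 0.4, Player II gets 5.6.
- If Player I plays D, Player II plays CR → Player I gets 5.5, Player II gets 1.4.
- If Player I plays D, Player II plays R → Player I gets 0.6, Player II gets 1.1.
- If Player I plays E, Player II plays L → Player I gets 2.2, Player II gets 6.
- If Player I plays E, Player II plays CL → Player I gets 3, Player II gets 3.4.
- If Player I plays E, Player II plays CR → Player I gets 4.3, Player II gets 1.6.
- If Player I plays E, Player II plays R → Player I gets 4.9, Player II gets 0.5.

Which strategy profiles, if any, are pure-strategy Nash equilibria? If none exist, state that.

Pure-strategy Nash equilibria: (A, L) and (C, R)

For each strategy profile, look for a profitable unilateral deviation.
(A, L): Player I gets 4.6, best alternative 2.9; Player II gets 4, best alternative 3.2. No profitable deviation — NE.
(A, CL): Player I can switch to B (1.5 → 3.4). Not NE.
(A, CR): Player I can switch to C (3.6 → 5.6). Not NE.
(A, R): Player I can switch to B (1.5 → 3.1). Not NE.
(B, L): Player I can switch to A (0.6 → 4.6). Not NE.
(B, CL): Player I can switch to C (3.4 → 6). Not NE.
(B, CR): Player I can switch to A (1.3 → 3.6). Not NE.
(B, R): Player I can switch to C (3.1 → 5.5). Not NE.
(C, L): Player I can switch to A (2.9 → 4.6). Not NE.
(C, CL): Player II can switch to L (1 → 1.1). Not NE.
(C, CR): Player II can switch to R (1.4 → 4.6). Not NE.
(C, R): Player I gets 5.5, best alternative 4.9; Player II gets 4.6, best alternative 1.4. No profitable deviation — NE.
(D, L): Player I can switch to A (2.6 → 4.6). Not NE.
(D, CL): Player I can switch to A (0.4 → 1.5). Not NE.
(The remaining 6 profiles each have a profitable deviation by the same check.)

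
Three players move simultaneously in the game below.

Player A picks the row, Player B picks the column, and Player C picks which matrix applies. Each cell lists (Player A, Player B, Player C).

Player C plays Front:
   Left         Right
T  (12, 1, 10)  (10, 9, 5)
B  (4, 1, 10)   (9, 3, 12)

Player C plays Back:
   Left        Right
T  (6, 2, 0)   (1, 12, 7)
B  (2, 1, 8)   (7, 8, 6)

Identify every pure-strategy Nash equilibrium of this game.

Check each profile: it is a Nash equilibrium iff no player can strictly gain by switching unilaterally.
(T, Left, Front): Player B can switch to Right (1 → 9). Not NE.
(T, Left, Back): Player B can switch to Right (2 → 12). Not NE.
(T, Right, Front): Player C can switch to Back (5 → 7). Not NE.
(T, Right, Back): Player A can switch to B (1 → 7). Not NE.
(B, Left, Front): Player A can switch to T (4 → 12). Not NE.
(B, Left, Back): Player A can switch to T (2 → 6). Not NE.
(The remaining 2 profiles each have a profitable deviation by the same check.)

There is no pure-strategy Nash equilibrium.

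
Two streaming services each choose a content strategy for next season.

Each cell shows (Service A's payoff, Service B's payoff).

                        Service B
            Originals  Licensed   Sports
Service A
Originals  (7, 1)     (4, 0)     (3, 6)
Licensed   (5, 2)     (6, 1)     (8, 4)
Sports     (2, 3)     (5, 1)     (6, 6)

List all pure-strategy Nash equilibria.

Pure NE: (Licensed, Sports)

For each strategy profile, look for a profitable unilateral deviation.
(Originals, Originals): Service B can switch to Sports (1 → 6). Not NE.
(Originals, Licensed): Service A can switch to Licensed (4 → 6). Not NE.
(Originals, Sports): Service A can switch to Licensed (3 → 8). Not NE.
(Licensed, Originals): Service A can switch to Originals (5 → 7). Not NE.
(Licensed, Licensed): Service B can switch to Originals (1 → 2). Not NE.
(Licensed, Sports): Service A gets 8, best alternative 6; Service B gets 4, best alternative 2. No profitable deviation — NE.
(Sports, Originals): Service A can switch to Originals (2 → 7). Not NE.
(Sports, Licensed): Service A can switch to Licensed (5 → 6). Not NE.
(Sports, Sports): Service A can switch to Licensed (6 → 8). Not NE.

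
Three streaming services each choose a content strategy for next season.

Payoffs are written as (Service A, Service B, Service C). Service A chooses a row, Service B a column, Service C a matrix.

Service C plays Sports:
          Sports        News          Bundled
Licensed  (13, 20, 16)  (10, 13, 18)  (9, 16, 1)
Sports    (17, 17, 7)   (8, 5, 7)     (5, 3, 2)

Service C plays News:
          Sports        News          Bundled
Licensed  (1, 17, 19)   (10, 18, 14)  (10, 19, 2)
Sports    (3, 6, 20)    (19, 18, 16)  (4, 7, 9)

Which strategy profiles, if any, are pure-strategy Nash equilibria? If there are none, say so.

(Licensed, Sports, Sports): Service A can switch to Sports (13 → 17). Not NE.
(Licensed, Sports, News): Service A can switch to Sports (1 → 3). Not NE.
(Licensed, News, Sports): Service B can switch to Sports (13 → 20). Not NE.
(Licensed, News, News): Service A can switch to Sports (10 → 19). Not NE.
(Licensed, Bundled, Sports): Service B can switch to Sports (16 → 20). Not NE.
(Licensed, Bundled, News): Service A gets 10, best alternative 4; Service B gets 19, best alternative 18; Service C gets 2, best alternative 1. No profitable deviation — NE.
(Sports, Sports, Sports): Service C can switch to News (7 → 20). Not NE.
(Sports, Sports, News): Service B can switch to News (6 → 18). Not NE.
(Sports, News, Sports): Service A can switch to Licensed (8 → 10). Not NE.
(Sports, News, News): Service A gets 19, best alternative 10; Service B gets 18, best alternative 7; Service C gets 16, best alternative 7. No profitable deviation — NE.
(Sports, Bundled, Sports): Service A can switch to Licensed (5 → 9). Not NE.
(Sports, Bundled, News): Service A can switch to Licensed (4 → 10). Not NE.

Pure-strategy Nash equilibria: (Licensed, Bundled, News), (Sports, News, News)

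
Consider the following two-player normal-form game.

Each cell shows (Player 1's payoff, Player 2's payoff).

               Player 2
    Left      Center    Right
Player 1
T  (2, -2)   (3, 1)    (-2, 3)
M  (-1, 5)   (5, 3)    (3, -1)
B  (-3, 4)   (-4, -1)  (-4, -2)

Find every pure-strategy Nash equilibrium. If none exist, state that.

For each strategy profile, look for a profitable unilateral deviation.
(T, Left): Player 2 can switch to Center (-2 → 1). Not NE.
(T, Center): Player 1 can switch to M (3 → 5). Not NE.
(T, Right): Player 1 can switch to M (-2 → 3). Not NE.
(M, Left): Player 1 can switch to T (-1 → 2). Not NE.
(M, Center): Player 2 can switch to Left (3 → 5). Not NE.
(M, Right): Player 2 can switch to Left (-1 → 5). Not NE.
(B, Left): Player 1 can switch to T (-3 → 2). Not NE.
(B, Center): Player 1 can switch to T (-4 → 3). Not NE.
(B, Right): Player 1 can switch to T (-4 → -2). Not NE.

There is no pure-strategy Nash equilibrium.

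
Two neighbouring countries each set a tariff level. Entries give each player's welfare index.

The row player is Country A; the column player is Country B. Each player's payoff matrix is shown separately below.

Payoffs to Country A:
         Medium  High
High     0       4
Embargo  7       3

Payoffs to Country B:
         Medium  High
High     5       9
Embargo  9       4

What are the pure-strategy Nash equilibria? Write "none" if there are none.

(High, High) and (Embargo, Medium)

Country A against Medium: payoffs 0, 7 → best response Embargo.
Country A against High: payoffs 4, 3 → best response High.
Country B against High: payoffs 5, 9 → best response High.
Country B against Embargo: payoffs 9, 4 → best response Medium.
Mutual best responses: (High, High); (Embargo, Medium).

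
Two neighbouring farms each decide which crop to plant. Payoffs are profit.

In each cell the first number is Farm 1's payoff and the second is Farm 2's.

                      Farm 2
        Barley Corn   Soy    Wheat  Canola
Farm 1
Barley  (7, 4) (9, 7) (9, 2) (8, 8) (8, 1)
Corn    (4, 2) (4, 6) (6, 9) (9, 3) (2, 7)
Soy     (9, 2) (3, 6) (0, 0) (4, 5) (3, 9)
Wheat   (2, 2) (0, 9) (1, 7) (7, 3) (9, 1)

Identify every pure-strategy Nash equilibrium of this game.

Farm 1 against Barley: payoffs 7, 4, 9, 2 → best response Soy.
Farm 1 against Corn: payoffs 9, 4, 3, 0 → best response Barley.
Farm 1 against Soy: payoffs 9, 6, 0, 1 → best response Barley.
Farm 1 against Wheat: payoffs 8, 9, 4, 7 → best response Corn.
Farm 1 against Canola: payoffs 8, 2, 3, 9 → best response Wheat.
Farm 2 against Barley: payoffs 4, 7, 2, 8, 1 → best response Wheat.
Farm 2 against Corn: payoffs 2, 6, 9, 3, 7 → best response Soy.
Farm 2 against Soy: payoffs 2, 6, 0, 5, 9 → best response Canola.
Farm 2 against Wheat: payoffs 2, 9, 7, 3, 1 → best response Corn.
No profile is a mutual best response for all players.

This game has no pure Nash equilibrium.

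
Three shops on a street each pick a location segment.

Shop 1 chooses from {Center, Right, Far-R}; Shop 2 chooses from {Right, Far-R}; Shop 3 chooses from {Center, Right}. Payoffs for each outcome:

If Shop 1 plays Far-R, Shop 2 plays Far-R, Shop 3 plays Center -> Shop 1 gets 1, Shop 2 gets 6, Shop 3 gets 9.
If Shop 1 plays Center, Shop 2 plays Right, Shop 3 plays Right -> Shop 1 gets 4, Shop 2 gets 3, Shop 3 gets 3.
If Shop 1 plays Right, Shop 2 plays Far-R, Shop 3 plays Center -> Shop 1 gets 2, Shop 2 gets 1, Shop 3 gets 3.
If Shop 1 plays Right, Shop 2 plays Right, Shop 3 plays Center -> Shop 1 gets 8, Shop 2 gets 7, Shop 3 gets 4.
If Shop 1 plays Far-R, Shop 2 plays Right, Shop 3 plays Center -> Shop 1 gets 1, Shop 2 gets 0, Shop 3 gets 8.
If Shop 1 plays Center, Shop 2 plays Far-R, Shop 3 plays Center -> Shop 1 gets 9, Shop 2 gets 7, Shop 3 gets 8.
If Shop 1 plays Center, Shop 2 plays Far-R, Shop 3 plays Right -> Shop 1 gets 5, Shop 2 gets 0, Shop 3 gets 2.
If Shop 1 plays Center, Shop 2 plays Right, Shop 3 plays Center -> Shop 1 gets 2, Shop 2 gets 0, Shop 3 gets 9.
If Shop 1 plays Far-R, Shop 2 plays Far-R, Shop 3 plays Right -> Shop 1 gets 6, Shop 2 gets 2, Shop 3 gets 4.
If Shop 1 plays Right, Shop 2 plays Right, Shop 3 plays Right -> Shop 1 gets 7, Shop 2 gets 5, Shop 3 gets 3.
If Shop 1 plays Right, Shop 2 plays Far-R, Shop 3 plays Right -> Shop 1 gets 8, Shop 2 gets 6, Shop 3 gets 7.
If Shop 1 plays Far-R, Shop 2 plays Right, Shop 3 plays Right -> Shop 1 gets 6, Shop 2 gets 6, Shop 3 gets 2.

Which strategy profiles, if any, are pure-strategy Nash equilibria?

(Center, Far-R, Center); (Right, Right, Center); (Right, Far-R, Right)

Shop 1 against (Right, Center): payoffs 2, 8, 1 → best response Right.
Shop 1 against (Right, Right): payoffs 4, 7, 6 → best response Right.
Shop 1 against (Far-R, Center): payoffs 9, 2, 1 → best response Center.
Shop 1 against (Far-R, Right): payoffs 5, 8, 6 → best response Right.
Shop 2 against (Center, Center): payoffs 0, 7 → best response Far-R.
Shop 2 against (Center, Right): payoffs 3, 0 → best response Right.
Shop 2 against (Right, Center): payoffs 7, 1 → best response Right.
Shop 2 against (Right, Right): payoffs 5, 6 → best response Far-R.
Shop 2 against (Far-R, Center): payoffs 0, 6 → best response Far-R.
Shop 2 against (Far-R, Right): payoffs 6, 2 → best response Right.
Shop 3 against (Center, Right): payoffs 9, 3 → best response Center.
Shop 3 against (Center, Far-R): payoffs 8, 2 → best response Center.
Shop 3 against (Right, Right): payoffs 4, 3 → best response Center.
Shop 3 against (Right, Far-R): payoffs 3, 7 → best response Right.
Shop 3 against (Far-R, Right): payoffs 8, 2 → best response Center.
Shop 3 against (Far-R, Far-R): payoffs 9, 4 → best response Center.
Mutual best responses: (Center, Far-R, Center); (Right, Right, Center); (Right, Far-R, Right).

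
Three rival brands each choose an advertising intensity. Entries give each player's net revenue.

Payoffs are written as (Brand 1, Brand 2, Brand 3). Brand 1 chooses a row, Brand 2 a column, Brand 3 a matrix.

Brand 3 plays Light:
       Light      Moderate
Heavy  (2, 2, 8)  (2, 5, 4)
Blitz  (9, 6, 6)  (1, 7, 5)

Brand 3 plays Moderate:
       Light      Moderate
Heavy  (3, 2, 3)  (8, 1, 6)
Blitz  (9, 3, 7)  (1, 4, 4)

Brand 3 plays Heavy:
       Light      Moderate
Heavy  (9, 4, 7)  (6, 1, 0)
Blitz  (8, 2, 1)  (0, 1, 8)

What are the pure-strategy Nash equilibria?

Brand 1 against (Light, Light): payoffs 2, 9 → best response Blitz.
Brand 1 against (Light, Moderate): payoffs 3, 9 → best response Blitz.
Brand 1 against (Light, Heavy): payoffs 9, 8 → best response Heavy.
Brand 1 against (Moderate, Light): payoffs 2, 1 → best response Heavy.
Brand 1 against (Moderate, Moderate): payoffs 8, 1 → best response Heavy.
Brand 1 against (Moderate, Heavy): payoffs 6, 0 → best response Heavy.
Brand 2 against (Heavy, Light): payoffs 2, 5 → best response Moderate.
Brand 2 against (Heavy, Moderate): payoffs 2, 1 → best response Light.
Brand 2 against (Heavy, Heavy): payoffs 4, 1 → best response Light.
Brand 2 against (Blitz, Light): payoffs 6, 7 → best response Moderate.
Brand 2 against (Blitz, Moderate): payoffs 3, 4 → best response Moderate.
Brand 2 against (Blitz, Heavy): payoffs 2, 1 → best response Light.
Brand 3 against (Heavy, Light): payoffs 8, 3, 7 → best response Light.
Brand 3 against (Heavy, Moderate): payoffs 4, 6, 0 → best response Moderate.
Brand 3 against (Blitz, Light): payoffs 6, 7, 1 → best response Moderate.
Brand 3 against (Blitz, Moderate): payoffs 5, 4, 8 → best response Heavy.
No profile is a mutual best response for all players.

No pure-strategy Nash equilibrium.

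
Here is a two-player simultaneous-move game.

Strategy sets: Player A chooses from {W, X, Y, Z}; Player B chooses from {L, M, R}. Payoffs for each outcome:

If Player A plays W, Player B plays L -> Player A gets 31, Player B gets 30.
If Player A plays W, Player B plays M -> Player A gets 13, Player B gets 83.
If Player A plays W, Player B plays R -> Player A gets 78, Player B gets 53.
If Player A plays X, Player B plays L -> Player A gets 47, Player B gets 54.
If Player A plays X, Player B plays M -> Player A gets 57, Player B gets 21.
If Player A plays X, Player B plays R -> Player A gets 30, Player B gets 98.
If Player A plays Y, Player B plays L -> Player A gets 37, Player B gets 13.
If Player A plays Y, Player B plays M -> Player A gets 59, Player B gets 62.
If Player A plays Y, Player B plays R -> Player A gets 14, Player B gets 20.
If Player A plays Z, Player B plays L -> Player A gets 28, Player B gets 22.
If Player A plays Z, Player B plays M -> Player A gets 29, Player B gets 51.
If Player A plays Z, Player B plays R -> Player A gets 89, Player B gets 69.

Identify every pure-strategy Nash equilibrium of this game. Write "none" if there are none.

Pure-strategy Nash equilibria: (Y, M), (Z, R)

For each player, find the best response to each opponent profile; mutual best responses are the pure NE.
Player A against L: payoffs 31, 47, 37, 28 → best response X.
Player A against M: payoffs 13, 57, 59, 29 → best response Y.
Player A against R: payoffs 78, 30, 14, 89 → best response Z.
Player B against W: payoffs 30, 83, 53 → best response M.
Player B against X: payoffs 54, 21, 98 → best response R.
Player B against Y: payoffs 13, 62, 20 → best response M.
Player B against Z: payoffs 22, 51, 69 → best response R.
Mutual best responses: (Y, M); (Z, R).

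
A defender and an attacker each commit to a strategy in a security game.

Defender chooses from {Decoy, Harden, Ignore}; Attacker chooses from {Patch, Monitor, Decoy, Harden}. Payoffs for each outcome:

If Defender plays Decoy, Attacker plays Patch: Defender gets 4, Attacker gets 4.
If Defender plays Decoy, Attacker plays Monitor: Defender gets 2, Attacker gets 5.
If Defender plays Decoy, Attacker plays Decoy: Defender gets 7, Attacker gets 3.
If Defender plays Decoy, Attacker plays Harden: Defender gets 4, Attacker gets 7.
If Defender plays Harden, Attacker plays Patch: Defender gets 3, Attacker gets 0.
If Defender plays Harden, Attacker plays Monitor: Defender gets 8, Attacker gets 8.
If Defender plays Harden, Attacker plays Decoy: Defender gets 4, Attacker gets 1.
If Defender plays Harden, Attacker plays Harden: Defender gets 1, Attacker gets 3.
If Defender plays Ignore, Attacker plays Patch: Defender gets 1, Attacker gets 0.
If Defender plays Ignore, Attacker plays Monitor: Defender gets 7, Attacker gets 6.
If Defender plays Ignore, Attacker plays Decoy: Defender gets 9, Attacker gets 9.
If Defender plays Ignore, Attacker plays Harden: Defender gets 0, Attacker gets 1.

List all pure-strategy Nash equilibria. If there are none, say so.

Pure-strategy Nash equilibria: (Decoy, Harden); (Harden, Monitor); (Ignore, Decoy)

(Decoy, Patch): Attacker can switch to Monitor (4 → 5). Not NE.
(Decoy, Monitor): Defender can switch to Harden (2 → 8). Not NE.
(Decoy, Decoy): Defender can switch to Ignore (7 → 9). Not NE.
(Decoy, Harden): Defender gets 4, best alternative 1; Attacker gets 7, best alternative 5. No profitable deviation — NE.
(Harden, Patch): Defender can switch to Decoy (3 → 4). Not NE.
(Harden, Monitor): Defender gets 8, best alternative 7; Attacker gets 8, best alternative 3. No profitable deviation — NE.
(Harden, Decoy): Defender can switch to Decoy (4 → 7). Not NE.
(Harden, Harden): Defender can switch to Decoy (1 → 4). Not NE.
(Ignore, Patch): Defender can switch to Decoy (1 → 4). Not NE.
(Ignore, Monitor): Defender can switch to Harden (7 → 8). Not NE.
(Ignore, Decoy): Defender gets 9, best alternative 7; Attacker gets 9, best alternative 6. No profitable deviation — NE.
(Ignore, Harden): Defender can switch to Decoy (0 → 4). Not NE.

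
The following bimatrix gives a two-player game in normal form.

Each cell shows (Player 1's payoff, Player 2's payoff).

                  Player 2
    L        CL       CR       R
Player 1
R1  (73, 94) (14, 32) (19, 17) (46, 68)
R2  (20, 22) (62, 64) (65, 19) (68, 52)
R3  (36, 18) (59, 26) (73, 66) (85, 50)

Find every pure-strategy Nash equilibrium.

Pure-strategy Nash equilibria: (R1, L); (R2, CL); (R3, CR)

Player 1 against L: payoffs 73, 20, 36 → best response R1.
Player 1 against CL: payoffs 14, 62, 59 → best response R2.
Player 1 against CR: payoffs 19, 65, 73 → best response R3.
Player 1 against R: payoffs 46, 68, 85 → best response R3.
Player 2 against R1: payoffs 94, 32, 17, 68 → best response L.
Player 2 against R2: payoffs 22, 64, 19, 52 → best response CL.
Player 2 against R3: payoffs 18, 26, 66, 50 → best response CR.
Mutual best responses: (R1, L); (R2, CL); (R3, CR).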